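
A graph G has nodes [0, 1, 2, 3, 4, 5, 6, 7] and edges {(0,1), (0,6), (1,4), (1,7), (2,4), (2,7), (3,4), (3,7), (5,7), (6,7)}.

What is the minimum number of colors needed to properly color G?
χ(G) = 2

Clique number ω(G) = 2 (lower bound: χ ≥ ω).
The graph is bipartite (no odd cycle), so 2 colors suffice: χ(G) = 2.
A valid 2-coloring: color 1: [0, 4, 7]; color 2: [1, 2, 3, 5, 6].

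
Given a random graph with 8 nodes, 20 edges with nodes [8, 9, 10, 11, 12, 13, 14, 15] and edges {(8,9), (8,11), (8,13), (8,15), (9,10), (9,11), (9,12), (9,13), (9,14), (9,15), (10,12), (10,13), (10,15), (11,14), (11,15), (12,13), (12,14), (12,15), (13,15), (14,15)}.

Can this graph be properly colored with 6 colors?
A valid 6-coloring: color 1: [15]; color 2: [9]; color 3: [13, 14]; color 4: [11, 12]; color 5: [8, 10].
(χ(G) = 5 ≤ 6.)

Yes, G is 6-colorable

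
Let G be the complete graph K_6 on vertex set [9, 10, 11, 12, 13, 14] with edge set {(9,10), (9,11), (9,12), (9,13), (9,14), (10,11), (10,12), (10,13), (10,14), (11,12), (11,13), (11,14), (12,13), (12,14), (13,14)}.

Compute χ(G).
χ(G) = 6

Clique number ω(G) = 6 (lower bound: χ ≥ ω).
The clique on [9, 10, 11, 12, 13, 14] has size 6, forcing χ ≥ 6, and the coloring below uses 6 colors, so χ(G) = 6.
A valid 6-coloring: color 1: [14]; color 2: [12]; color 3: [9]; color 4: [13]; color 5: [10]; color 6: [11].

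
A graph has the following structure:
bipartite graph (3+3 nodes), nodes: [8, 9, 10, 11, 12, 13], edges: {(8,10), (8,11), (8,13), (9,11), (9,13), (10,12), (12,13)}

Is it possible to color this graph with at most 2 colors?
A valid 2-coloring: color 1: [10, 11, 13]; color 2: [8, 9, 12].
(χ(G) = 2 ≤ 2.)

Yes, G is 2-colorable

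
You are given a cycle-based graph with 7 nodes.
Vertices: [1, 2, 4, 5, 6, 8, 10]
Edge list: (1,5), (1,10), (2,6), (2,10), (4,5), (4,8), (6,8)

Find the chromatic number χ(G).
Clique number ω(G) = 2 (lower bound: χ ≥ ω).
Odd cycle [8, 4, 5, 1, 10, 2, 6] needs 3 colors (χ ≥ 3).
The coloring below uses 3 colors, so χ(G) = 3.
A valid 3-coloring: color 1: [2, 5, 8]; color 2: [1, 4, 6]; color 3: [10].

χ(G) = 3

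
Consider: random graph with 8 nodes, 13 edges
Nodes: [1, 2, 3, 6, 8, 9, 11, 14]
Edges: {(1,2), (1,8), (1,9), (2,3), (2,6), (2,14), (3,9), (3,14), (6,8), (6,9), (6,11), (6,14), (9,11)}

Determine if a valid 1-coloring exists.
The clique on vertices [2, 3, 14] has size 3 > 1, so it alone needs 3 colors.

No, G is not 1-colorable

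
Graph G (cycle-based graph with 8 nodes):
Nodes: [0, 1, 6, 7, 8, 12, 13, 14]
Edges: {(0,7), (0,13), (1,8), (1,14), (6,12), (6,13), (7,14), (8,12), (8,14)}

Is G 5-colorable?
Yes, G is 5-colorable

A valid 5-coloring: color 1: [6, 7, 8]; color 2: [0, 12, 14]; color 3: [1, 13].
(χ(G) = 3 ≤ 5.)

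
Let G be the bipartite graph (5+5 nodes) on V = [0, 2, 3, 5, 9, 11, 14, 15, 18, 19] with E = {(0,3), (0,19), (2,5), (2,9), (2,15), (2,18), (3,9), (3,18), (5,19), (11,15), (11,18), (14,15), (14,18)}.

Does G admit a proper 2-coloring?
A valid 2-coloring: color 1: [0, 5, 9, 15, 18]; color 2: [2, 3, 11, 14, 19].
(χ(G) = 2 ≤ 2.)

Yes, G is 2-colorable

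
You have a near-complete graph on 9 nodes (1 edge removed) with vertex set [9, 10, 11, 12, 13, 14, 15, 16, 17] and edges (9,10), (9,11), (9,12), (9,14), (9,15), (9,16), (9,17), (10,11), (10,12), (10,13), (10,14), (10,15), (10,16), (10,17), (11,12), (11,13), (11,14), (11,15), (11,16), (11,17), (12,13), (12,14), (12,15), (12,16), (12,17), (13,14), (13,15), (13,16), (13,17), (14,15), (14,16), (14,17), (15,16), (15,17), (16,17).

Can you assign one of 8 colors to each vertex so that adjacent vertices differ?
Yes, G is 8-colorable

A valid 8-coloring: color 1: [10]; color 2: [11]; color 3: [17]; color 4: [15]; color 5: [16]; color 6: [14]; color 7: [12]; color 8: [9, 13].
(χ(G) = 8 ≤ 8.)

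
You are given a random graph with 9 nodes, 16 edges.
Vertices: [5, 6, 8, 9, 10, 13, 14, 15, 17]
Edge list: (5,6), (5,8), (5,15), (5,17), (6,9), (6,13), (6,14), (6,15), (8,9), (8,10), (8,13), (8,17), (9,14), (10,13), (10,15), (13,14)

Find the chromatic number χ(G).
Clique number ω(G) = 3 (lower bound: χ ≥ ω).
The clique on [8, 10, 13] has size 3, forcing χ ≥ 3, and the coloring below uses 3 colors, so χ(G) = 3.
A valid 3-coloring: color 1: [6, 8]; color 2: [5, 10, 14]; color 3: [9, 13, 15, 17].

χ(G) = 3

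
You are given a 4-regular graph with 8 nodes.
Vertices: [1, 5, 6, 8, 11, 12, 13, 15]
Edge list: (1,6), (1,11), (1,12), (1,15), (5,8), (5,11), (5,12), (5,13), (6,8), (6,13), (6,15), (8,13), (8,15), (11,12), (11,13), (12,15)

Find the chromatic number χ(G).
Clique number ω(G) = 3 (lower bound: χ ≥ ω).
Suppose a proper 3-coloring c exists. The clique [1, 6, 15] takes 3 distinct colors; by symmetry let c(1) = 1, c(6) = 2, c(15) = 3.
- Vertex 8: neighbors [6, 15] already have colors [2, 3] ⇒ c(8) = 1.
- Vertex 12: neighbors [1, 15] already have colors [1, 3] ⇒ c(12) = 2.
- Vertex 5: neighbors [8, 12] already have colors [1, 2] ⇒ c(5) = 3.
- Vertex 11: neighbors [1, 12, 5] already have colors [1, 2, 3] — all 3 colors blocked. Contradiction.
The forced assignments end in a contradiction, so G has no proper 3-coloring (χ ≥ 4).
The coloring below uses 4 colors, so χ(G) = 4.
A valid 4-coloring: color 1: [8, 11]; color 2: [1, 13]; color 3: [5, 15]; color 4: [6, 12].

χ(G) = 4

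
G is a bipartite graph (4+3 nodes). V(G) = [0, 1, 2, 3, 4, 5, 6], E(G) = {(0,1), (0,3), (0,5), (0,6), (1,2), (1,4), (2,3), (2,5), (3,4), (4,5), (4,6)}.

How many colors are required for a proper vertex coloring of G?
Clique number ω(G) = 2 (lower bound: χ ≥ ω).
The graph is bipartite (no odd cycle), so 2 colors suffice: χ(G) = 2.
A valid 2-coloring: color 1: [0, 2, 4]; color 2: [1, 3, 5, 6].

χ(G) = 2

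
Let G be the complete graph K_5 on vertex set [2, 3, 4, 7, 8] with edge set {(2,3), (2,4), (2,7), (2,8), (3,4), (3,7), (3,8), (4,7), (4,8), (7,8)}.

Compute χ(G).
χ(G) = 5

Clique number ω(G) = 5 (lower bound: χ ≥ ω).
The clique on [2, 3, 4, 7, 8] has size 5, forcing χ ≥ 5, and the coloring below uses 5 colors, so χ(G) = 5.
A valid 5-coloring: color 1: [4]; color 2: [2]; color 3: [3]; color 4: [8]; color 5: [7].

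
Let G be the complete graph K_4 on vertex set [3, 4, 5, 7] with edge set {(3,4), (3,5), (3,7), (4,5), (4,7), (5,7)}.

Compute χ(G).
Clique number ω(G) = 4 (lower bound: χ ≥ ω).
The clique on [3, 4, 5, 7] has size 4, forcing χ ≥ 4, and the coloring below uses 4 colors, so χ(G) = 4.
A valid 4-coloring: color 1: [3]; color 2: [5]; color 3: [7]; color 4: [4].

χ(G) = 4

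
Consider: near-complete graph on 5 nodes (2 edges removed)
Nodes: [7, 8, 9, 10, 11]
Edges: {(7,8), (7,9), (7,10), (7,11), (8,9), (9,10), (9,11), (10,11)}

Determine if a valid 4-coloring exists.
A valid 4-coloring: color 1: [7]; color 2: [9]; color 3: [8, 11]; color 4: [10].
(χ(G) = 4 ≤ 4.)

Yes, G is 4-colorable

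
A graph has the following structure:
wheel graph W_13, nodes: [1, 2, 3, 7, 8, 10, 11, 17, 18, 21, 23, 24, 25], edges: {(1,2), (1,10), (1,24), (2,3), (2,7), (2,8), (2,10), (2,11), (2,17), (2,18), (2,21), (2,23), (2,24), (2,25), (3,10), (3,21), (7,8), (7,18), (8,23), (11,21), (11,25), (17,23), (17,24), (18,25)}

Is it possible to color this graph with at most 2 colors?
No, G is not 2-colorable

The clique on vertices [1, 2, 24] has size 3 > 2, so it alone needs 3 colors.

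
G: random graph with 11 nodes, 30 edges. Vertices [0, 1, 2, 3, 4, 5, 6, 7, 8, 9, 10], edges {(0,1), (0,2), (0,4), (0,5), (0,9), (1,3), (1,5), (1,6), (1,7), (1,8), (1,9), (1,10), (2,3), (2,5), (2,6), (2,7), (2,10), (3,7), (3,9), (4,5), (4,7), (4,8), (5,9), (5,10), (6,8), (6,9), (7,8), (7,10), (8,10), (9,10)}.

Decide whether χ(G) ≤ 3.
No, G is not 3-colorable

The clique on vertices [1, 7, 8, 10] has size 4 > 3, so it alone needs 4 colors.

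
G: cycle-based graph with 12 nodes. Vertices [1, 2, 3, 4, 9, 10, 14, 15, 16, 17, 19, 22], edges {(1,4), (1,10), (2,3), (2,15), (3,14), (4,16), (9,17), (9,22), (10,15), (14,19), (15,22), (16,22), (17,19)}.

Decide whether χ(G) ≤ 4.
Yes, G is 4-colorable

A valid 4-coloring: color 1: [1, 3, 9, 15, 16, 19]; color 2: [2, 4, 10, 14, 17, 22].
(χ(G) = 2 ≤ 4.)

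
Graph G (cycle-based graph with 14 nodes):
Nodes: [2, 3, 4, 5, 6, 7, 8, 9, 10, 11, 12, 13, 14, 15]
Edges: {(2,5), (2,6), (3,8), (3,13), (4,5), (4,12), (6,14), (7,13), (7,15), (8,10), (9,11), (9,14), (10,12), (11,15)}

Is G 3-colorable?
A valid 3-coloring: color 1: [2, 3, 4, 7, 10, 11, 14]; color 2: [5, 6, 8, 9, 12, 13, 15].
(χ(G) = 2 ≤ 3.)

Yes, G is 3-colorable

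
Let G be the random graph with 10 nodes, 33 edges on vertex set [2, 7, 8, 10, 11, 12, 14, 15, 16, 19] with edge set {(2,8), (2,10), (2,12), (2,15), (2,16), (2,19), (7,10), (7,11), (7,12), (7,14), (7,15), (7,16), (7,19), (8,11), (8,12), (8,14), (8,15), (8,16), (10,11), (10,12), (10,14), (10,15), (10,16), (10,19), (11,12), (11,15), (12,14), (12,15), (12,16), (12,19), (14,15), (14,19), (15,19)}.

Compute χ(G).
χ(G) = 6

Clique number ω(G) = 6 (lower bound: χ ≥ ω).
The clique on [7, 10, 12, 14, 15, 19] has size 6, forcing χ ≥ 6, and the coloring below uses 6 colors, so χ(G) = 6.
A valid 6-coloring: color 1: [12]; color 2: [15, 16]; color 3: [8, 10]; color 4: [2, 7]; color 5: [11, 19]; color 6: [14].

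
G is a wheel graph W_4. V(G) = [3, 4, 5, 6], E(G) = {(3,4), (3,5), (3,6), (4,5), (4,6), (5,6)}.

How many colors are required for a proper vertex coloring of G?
Clique number ω(G) = 4 (lower bound: χ ≥ ω).
The clique on [3, 4, 5, 6] has size 4, forcing χ ≥ 4, and the coloring below uses 4 colors, so χ(G) = 4.
A valid 4-coloring: color 1: [5]; color 2: [6]; color 3: [4]; color 4: [3].

χ(G) = 4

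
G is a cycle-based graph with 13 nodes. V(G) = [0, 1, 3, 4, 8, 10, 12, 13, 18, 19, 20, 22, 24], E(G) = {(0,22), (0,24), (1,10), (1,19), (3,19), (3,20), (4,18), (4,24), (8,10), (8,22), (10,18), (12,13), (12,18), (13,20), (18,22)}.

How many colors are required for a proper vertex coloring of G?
χ(G) = 3

Clique number ω(G) = 2 (lower bound: χ ≥ ω).
Odd cycle [4, 24, 0, 22, 18] needs 3 colors (χ ≥ 3).
The coloring below uses 3 colors, so χ(G) = 3.
A valid 3-coloring: color 1: [1, 3, 8, 13, 18, 24]; color 2: [4, 10, 12, 19, 20, 22]; color 3: [0].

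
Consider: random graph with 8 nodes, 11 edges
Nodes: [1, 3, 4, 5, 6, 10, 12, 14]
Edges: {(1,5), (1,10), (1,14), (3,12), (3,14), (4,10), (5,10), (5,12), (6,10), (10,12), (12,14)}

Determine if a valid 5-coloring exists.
A valid 5-coloring: color 1: [10, 14]; color 2: [1, 4, 6, 12]; color 3: [3, 5].
(χ(G) = 3 ≤ 5.)

Yes, G is 5-colorable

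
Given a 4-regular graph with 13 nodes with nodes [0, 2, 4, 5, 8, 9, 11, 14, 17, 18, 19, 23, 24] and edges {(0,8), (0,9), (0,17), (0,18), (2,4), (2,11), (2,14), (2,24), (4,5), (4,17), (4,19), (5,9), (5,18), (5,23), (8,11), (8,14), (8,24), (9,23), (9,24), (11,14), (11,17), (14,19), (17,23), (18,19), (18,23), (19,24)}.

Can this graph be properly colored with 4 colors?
A valid 4-coloring: color 1: [0, 5, 11, 19]; color 2: [2, 8, 9, 17, 18]; color 3: [4, 14, 23, 24].
(χ(G) = 3 ≤ 4.)

Yes, G is 4-colorable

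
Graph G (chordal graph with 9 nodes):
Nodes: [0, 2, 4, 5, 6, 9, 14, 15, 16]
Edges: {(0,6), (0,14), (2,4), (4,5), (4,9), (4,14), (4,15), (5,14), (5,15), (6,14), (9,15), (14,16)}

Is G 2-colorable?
No, G is not 2-colorable

The clique on vertices [0, 6, 14] has size 3 > 2, so it alone needs 3 colors.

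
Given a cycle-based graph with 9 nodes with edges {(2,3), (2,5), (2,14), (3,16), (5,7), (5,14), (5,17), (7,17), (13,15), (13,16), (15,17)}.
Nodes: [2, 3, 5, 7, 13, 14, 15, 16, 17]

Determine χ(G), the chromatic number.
Clique number ω(G) = 3 (lower bound: χ ≥ ω).
The clique on [5, 7, 17] has size 3, forcing χ ≥ 3, and the coloring below uses 3 colors, so χ(G) = 3.
A valid 3-coloring: color 1: [3, 5, 15]; color 2: [2, 16, 17]; color 3: [7, 13, 14].

χ(G) = 3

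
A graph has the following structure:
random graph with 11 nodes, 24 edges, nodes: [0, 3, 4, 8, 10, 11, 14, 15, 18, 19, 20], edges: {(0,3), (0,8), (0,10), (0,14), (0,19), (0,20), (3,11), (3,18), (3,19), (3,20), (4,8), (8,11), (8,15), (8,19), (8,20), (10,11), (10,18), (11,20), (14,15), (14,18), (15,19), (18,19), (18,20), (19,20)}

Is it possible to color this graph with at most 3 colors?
The clique on vertices [0, 8, 19, 20] has size 4 > 3, so it alone needs 4 colors.

No, G is not 3-colorable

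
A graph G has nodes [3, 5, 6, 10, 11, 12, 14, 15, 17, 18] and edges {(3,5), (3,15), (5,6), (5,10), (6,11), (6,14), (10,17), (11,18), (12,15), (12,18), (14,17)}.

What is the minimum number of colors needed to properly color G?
χ(G) = 3

Clique number ω(G) = 2 (lower bound: χ ≥ ω).
Odd cycle [14, 17, 10, 5, 6] needs 3 colors (χ ≥ 3).
The coloring below uses 3 colors, so χ(G) = 3.
A valid 3-coloring: color 1: [6, 15, 17, 18]; color 2: [5, 11, 12, 14]; color 3: [3, 10].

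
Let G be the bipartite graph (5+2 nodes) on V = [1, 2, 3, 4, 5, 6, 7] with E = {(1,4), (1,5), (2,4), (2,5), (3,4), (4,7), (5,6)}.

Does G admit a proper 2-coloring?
Yes, G is 2-colorable

A valid 2-coloring: color 1: [4, 5]; color 2: [1, 2, 3, 6, 7].
(χ(G) = 2 ≤ 2.)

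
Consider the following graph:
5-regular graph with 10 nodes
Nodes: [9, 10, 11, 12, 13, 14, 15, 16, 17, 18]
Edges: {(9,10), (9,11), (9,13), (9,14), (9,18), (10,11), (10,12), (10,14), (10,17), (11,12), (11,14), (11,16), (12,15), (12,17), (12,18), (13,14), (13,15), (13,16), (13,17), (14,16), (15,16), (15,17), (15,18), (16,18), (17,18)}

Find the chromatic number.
Clique number ω(G) = 4 (lower bound: χ ≥ ω).
The clique on [9, 10, 11, 14] has size 4, forcing χ ≥ 4, and the coloring below uses 4 colors, so χ(G) = 4.
A valid 4-coloring: color 1: [11, 17]; color 2: [9, 12, 16]; color 3: [10, 13, 18]; color 4: [14, 15].

χ(G) = 4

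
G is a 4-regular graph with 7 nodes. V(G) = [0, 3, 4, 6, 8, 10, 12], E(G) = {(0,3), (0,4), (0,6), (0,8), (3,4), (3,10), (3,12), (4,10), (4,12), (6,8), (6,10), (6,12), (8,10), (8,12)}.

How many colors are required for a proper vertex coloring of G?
χ(G) = 3

Clique number ω(G) = 3 (lower bound: χ ≥ ω).
The clique on [0, 6, 8] has size 3, forcing χ ≥ 3, and the coloring below uses 3 colors, so χ(G) = 3.
A valid 3-coloring: color 1: [3, 6]; color 2: [0, 10, 12]; color 3: [4, 8].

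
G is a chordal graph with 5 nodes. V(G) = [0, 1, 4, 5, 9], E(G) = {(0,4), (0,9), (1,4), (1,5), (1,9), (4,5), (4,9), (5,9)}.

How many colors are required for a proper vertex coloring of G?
Clique number ω(G) = 4 (lower bound: χ ≥ ω).
The clique on [1, 4, 5, 9] has size 4, forcing χ ≥ 4, and the coloring below uses 4 colors, so χ(G) = 4.
A valid 4-coloring: color 1: [9]; color 2: [4]; color 3: [0, 5]; color 4: [1].

χ(G) = 4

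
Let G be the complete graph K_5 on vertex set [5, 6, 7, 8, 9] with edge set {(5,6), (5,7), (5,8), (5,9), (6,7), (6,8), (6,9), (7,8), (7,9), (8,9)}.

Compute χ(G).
Clique number ω(G) = 5 (lower bound: χ ≥ ω).
The clique on [5, 6, 7, 8, 9] has size 5, forcing χ ≥ 5, and the coloring below uses 5 colors, so χ(G) = 5.
A valid 5-coloring: color 1: [8]; color 2: [6]; color 3: [5]; color 4: [7]; color 5: [9].

χ(G) = 5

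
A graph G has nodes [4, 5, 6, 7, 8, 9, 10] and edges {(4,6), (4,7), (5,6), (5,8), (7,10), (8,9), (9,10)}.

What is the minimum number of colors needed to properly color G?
Clique number ω(G) = 2 (lower bound: χ ≥ ω).
Odd cycle [4, 7, 10, 9, 8, 5, 6] needs 3 colors (χ ≥ 3).
The coloring below uses 3 colors, so χ(G) = 3.
A valid 3-coloring: color 1: [4, 5, 10]; color 2: [6, 7, 8]; color 3: [9].

χ(G) = 3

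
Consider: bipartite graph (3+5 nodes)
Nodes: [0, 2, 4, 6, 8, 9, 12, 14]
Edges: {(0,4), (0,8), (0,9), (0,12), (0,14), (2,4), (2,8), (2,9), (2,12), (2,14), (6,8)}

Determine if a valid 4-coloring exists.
Yes, G is 4-colorable

A valid 4-coloring: color 1: [0, 2, 6]; color 2: [4, 8, 9, 12, 14].
(χ(G) = 2 ≤ 4.)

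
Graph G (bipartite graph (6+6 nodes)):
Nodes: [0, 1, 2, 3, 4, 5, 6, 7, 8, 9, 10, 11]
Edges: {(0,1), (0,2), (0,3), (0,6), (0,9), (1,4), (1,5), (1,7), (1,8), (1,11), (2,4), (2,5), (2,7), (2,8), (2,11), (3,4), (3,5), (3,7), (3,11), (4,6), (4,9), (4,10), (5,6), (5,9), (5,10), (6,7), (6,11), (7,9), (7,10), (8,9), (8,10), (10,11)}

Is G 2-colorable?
A valid 2-coloring: color 1: [0, 4, 5, 7, 8, 11]; color 2: [1, 2, 3, 6, 9, 10].
(χ(G) = 2 ≤ 2.)

Yes, G is 2-colorable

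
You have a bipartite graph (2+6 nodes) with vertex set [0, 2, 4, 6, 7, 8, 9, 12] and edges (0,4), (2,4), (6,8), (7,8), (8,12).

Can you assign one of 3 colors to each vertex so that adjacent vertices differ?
Yes, G is 3-colorable

A valid 3-coloring: color 1: [4, 8, 9]; color 2: [0, 2, 6, 7, 12].
(χ(G) = 2 ≤ 3.)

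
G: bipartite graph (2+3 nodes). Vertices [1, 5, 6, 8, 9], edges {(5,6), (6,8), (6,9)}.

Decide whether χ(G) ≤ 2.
A valid 2-coloring: color 1: [1, 6]; color 2: [5, 8, 9].
(χ(G) = 2 ≤ 2.)

Yes, G is 2-colorable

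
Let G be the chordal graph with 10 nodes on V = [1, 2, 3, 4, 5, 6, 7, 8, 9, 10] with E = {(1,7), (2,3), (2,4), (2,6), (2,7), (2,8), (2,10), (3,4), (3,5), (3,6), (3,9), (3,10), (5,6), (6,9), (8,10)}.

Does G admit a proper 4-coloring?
Yes, G is 4-colorable

A valid 4-coloring: color 1: [1, 2, 5, 9]; color 2: [3, 7, 8]; color 3: [4, 6, 10].
(χ(G) = 3 ≤ 4.)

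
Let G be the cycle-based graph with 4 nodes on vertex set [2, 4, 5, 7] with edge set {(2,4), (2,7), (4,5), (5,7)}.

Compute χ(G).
Clique number ω(G) = 2 (lower bound: χ ≥ ω).
The graph is bipartite (no odd cycle), so 2 colors suffice: χ(G) = 2.
A valid 2-coloring: color 1: [2, 5]; color 2: [4, 7].

χ(G) = 2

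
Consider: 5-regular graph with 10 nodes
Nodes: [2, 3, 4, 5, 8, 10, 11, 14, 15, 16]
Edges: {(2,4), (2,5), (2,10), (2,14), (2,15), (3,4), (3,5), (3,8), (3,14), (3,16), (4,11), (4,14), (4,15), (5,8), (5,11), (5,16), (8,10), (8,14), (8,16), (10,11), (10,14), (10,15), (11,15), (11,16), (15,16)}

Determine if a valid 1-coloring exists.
No, G is not 1-colorable

The clique on vertices [3, 5, 8, 16] has size 4 > 1, so it alone needs 4 colors.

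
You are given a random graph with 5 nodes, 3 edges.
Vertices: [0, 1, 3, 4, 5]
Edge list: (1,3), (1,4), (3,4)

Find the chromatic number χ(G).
Clique number ω(G) = 3 (lower bound: χ ≥ ω).
The clique on [1, 3, 4] has size 3, forcing χ ≥ 3, and the coloring below uses 3 colors, so χ(G) = 3.
A valid 3-coloring: color 1: [0, 1, 5]; color 2: [3]; color 3: [4].

χ(G) = 3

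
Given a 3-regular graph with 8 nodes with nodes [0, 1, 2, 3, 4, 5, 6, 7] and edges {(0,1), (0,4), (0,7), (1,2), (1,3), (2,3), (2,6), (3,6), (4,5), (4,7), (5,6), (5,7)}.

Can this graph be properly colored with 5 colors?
A valid 5-coloring: color 1: [0, 2, 5]; color 2: [1, 6, 7]; color 3: [3, 4].
(χ(G) = 3 ≤ 5.)

Yes, G is 5-colorable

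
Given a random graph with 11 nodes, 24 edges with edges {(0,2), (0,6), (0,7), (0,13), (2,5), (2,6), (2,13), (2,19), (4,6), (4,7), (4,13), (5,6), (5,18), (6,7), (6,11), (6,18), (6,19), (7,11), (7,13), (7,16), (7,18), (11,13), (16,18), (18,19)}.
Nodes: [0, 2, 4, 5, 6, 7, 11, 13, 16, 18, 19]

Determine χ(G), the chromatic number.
χ(G) = 4

Clique number ω(G) = 3 (lower bound: χ ≥ ω).
Odd cycle [7, 0, 2, 19, 18] needs 3 colors (χ ≥ 3).
Vertex 6 is adjacent to every vertex of [0, 2, 7, 18, 19], which already need 3 colors among themselves, so 6 needs a new color (χ ≥ 4).
The coloring below uses 4 colors, so χ(G) = 4.
A valid 4-coloring: color 1: [6, 13, 16]; color 2: [2, 7]; color 3: [0, 4, 11, 18]; color 4: [5, 19].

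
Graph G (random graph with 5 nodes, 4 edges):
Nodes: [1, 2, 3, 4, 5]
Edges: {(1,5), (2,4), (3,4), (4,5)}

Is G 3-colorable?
Yes, G is 3-colorable

A valid 3-coloring: color 1: [1, 4]; color 2: [2, 3, 5].
(χ(G) = 2 ≤ 3.)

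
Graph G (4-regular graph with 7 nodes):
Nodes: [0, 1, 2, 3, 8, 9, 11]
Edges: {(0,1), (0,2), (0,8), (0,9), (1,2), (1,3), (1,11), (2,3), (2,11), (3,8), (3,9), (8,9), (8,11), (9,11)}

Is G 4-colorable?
Yes, G is 4-colorable

A valid 4-coloring: color 1: [0, 3, 11]; color 2: [2, 8]; color 3: [1, 9].
(χ(G) = 3 ≤ 4.)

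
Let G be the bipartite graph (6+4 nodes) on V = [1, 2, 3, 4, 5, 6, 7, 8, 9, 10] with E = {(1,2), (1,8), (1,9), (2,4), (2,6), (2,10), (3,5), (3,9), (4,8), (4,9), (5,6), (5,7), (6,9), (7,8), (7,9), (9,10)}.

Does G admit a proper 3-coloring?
Yes, G is 3-colorable

A valid 3-coloring: color 1: [2, 5, 8, 9]; color 2: [1, 3, 4, 6, 7, 10].
(χ(G) = 2 ≤ 3.)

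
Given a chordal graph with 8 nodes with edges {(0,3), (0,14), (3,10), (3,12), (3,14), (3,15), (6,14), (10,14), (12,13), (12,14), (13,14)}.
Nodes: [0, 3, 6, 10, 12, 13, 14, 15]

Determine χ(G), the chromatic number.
Clique number ω(G) = 3 (lower bound: χ ≥ ω).
The clique on [0, 3, 14] has size 3, forcing χ ≥ 3, and the coloring below uses 3 colors, so χ(G) = 3.
A valid 3-coloring: color 1: [14, 15]; color 2: [3, 6, 13]; color 3: [0, 10, 12].

χ(G) = 3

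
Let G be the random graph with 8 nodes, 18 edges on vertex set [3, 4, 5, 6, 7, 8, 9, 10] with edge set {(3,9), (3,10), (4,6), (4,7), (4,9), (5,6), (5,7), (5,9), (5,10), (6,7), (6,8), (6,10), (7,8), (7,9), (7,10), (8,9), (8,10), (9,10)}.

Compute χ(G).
Clique number ω(G) = 4 (lower bound: χ ≥ ω).
The clique on [7, 8, 9, 10] has size 4, forcing χ ≥ 4, and the coloring below uses 4 colors, so χ(G) = 4.
A valid 4-coloring: color 1: [3, 7]; color 2: [4, 10]; color 3: [6, 9]; color 4: [5, 8].

χ(G) = 4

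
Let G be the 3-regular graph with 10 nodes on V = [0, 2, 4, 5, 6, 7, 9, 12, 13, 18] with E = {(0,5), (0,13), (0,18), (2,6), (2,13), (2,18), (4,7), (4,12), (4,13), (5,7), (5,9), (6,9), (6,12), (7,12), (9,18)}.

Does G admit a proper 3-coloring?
A valid 3-coloring: color 1: [0, 2, 7, 9]; color 2: [5, 12, 13, 18]; color 3: [4, 6].
(χ(G) = 3 ≤ 3.)

Yes, G is 3-colorable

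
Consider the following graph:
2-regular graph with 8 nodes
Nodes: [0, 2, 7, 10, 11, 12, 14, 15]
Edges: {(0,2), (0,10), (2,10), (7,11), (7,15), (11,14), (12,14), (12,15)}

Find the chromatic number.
Clique number ω(G) = 3 (lower bound: χ ≥ ω).
The clique on [0, 2, 10] has size 3, forcing χ ≥ 3, and the coloring below uses 3 colors, so χ(G) = 3.
A valid 3-coloring: color 1: [10, 14, 15]; color 2: [0, 7, 12]; color 3: [2, 11].

χ(G) = 3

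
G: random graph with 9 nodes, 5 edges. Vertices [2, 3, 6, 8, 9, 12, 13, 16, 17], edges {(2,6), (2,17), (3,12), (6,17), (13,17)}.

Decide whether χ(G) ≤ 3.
A valid 3-coloring: color 1: [8, 9, 12, 16, 17]; color 2: [2, 3, 13]; color 3: [6].
(χ(G) = 3 ≤ 3.)

Yes, G is 3-colorable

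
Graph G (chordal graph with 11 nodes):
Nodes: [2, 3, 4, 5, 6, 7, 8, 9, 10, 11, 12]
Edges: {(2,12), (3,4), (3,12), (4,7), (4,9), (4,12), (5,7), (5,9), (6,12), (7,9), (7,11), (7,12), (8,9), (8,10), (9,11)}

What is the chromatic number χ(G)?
Clique number ω(G) = 3 (lower bound: χ ≥ ω).
The clique on [3, 4, 12] has size 3, forcing χ ≥ 3, and the coloring below uses 3 colors, so χ(G) = 3.
A valid 3-coloring: color 1: [2, 3, 6, 7, 8]; color 2: [9, 10, 12]; color 3: [4, 5, 11].

χ(G) = 3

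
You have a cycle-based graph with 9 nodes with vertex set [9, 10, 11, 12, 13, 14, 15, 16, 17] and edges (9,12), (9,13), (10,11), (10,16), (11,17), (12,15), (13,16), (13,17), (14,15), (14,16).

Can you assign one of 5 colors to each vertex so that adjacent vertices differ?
A valid 5-coloring: color 1: [10, 12, 13, 14]; color 2: [9, 15, 16, 17]; color 3: [11].
(χ(G) = 3 ≤ 5.)

Yes, G is 5-colorable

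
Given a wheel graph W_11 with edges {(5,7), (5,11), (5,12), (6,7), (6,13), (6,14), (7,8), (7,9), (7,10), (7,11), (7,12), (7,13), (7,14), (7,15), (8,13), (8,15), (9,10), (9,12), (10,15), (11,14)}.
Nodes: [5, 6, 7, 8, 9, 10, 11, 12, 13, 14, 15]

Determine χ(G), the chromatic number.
χ(G) = 3

Clique number ω(G) = 3 (lower bound: χ ≥ ω).
The clique on [5, 7, 11] has size 3, forcing χ ≥ 3, and the coloring below uses 3 colors, so χ(G) = 3.
A valid 3-coloring: color 1: [7]; color 2: [5, 9, 13, 14, 15]; color 3: [6, 8, 10, 11, 12].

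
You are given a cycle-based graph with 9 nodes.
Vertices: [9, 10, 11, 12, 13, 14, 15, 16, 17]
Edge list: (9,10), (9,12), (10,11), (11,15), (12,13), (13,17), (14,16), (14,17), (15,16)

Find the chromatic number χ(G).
Clique number ω(G) = 2 (lower bound: χ ≥ ω).
Odd cycle [12, 13, 17, 14, 16, 15, 11, 10, 9] needs 3 colors (χ ≥ 3).
The coloring below uses 3 colors, so χ(G) = 3.
A valid 3-coloring: color 1: [10, 12, 16, 17]; color 2: [9, 13, 14, 15]; color 3: [11].

χ(G) = 3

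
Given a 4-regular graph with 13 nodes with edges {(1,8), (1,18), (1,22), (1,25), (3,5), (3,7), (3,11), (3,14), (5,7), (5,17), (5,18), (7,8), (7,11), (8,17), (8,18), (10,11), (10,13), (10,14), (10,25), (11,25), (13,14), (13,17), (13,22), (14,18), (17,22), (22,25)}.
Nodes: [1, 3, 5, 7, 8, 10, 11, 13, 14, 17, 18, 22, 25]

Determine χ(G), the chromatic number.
Clique number ω(G) = 3 (lower bound: χ ≥ ω).
The clique on [1, 8, 18] has size 3, forcing χ ≥ 3, and the coloring below uses 3 colors, so χ(G) = 3.
A valid 3-coloring: color 1: [3, 13, 18, 25]; color 2: [5, 8, 11, 14, 22]; color 3: [1, 7, 10, 17].

χ(G) = 3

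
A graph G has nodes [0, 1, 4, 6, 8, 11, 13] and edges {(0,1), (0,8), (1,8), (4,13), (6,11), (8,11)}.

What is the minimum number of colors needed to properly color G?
Clique number ω(G) = 3 (lower bound: χ ≥ ω).
The clique on [0, 1, 8] has size 3, forcing χ ≥ 3, and the coloring below uses 3 colors, so χ(G) = 3.
A valid 3-coloring: color 1: [6, 8, 13]; color 2: [0, 4, 11]; color 3: [1].

χ(G) = 3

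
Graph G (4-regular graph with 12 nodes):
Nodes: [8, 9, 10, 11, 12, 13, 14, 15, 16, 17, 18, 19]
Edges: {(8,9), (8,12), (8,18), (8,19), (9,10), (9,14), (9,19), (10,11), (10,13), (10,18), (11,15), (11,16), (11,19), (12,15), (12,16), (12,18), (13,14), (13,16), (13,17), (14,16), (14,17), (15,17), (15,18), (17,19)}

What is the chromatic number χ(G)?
χ(G) = 4

Clique number ω(G) = 3 (lower bound: χ ≥ ω).
Suppose a proper 3-coloring c exists. The clique [8, 9, 19] takes 3 distinct colors; by symmetry let c(8) = 1, c(9) = 2, c(19) = 3.
- Vertex 10: neighbors [9] already have colors [2]; try each remaining color.
- Case c(10) = 1:
  - Vertex 11: neighbors [10, 19] already have colors [1, 3] ⇒ c(11) = 2.
  - Vertex 12: neighbors [8] already have colors [1]; try each remaining color.
  - Case c(12) = 2:
    - Vertex 18: neighbors [8, 12] already have colors [1, 2] ⇒ c(18) = 3.
    - Vertex 15: neighbors [11, 18] already have colors [2, 3] ⇒ c(15) = 1.
    - Vertex 17: neighbors [15, 19] already have colors [1, 3] ⇒ c(17) = 2.
    - Vertex 13: neighbors [10, 17] already have colors [1, 2] ⇒ c(13) = 3.
    - Vertex 14: neighbors [9, 13] already have colors [2, 3] ⇒ c(14) = 1.
    - Vertex 16: neighbors [14, 11, 13] already have colors [1, 2, 3] — all 3 colors blocked. Contradiction.
  - Case c(12) = 3:
    - Vertex 15: neighbors [11, 12] already have colors [2, 3] ⇒ c(15) = 1.
    - Vertex 16: neighbors [11, 12] already have colors [2, 3] ⇒ c(16) = 1.
    - Vertex 14: neighbors [16, 9] already have colors [1, 2] ⇒ c(14) = 3.
    - Vertex 13: neighbors [10, 14] already have colors [1, 3] ⇒ c(13) = 2.
    - Vertex 17: neighbors [15, 13, 14] already have colors [1, 2, 3] — all 3 colors blocked. Contradiction.
- Case c(10) = 3:
  - Vertex 18: neighbors [8, 10] already have colors [1, 3] ⇒ c(18) = 2.
  - Vertex 12: neighbors [8, 18] already have colors [1, 2] ⇒ c(12) = 3.
  - Vertex 15: neighbors [18, 12] already have colors [2, 3] ⇒ c(15) = 1.
  - Vertex 17: neighbors [15, 19] already have colors [1, 3] ⇒ c(17) = 2.
  - Vertex 13: neighbors [17, 10] already have colors [2, 3] ⇒ c(13) = 1.
  - Vertex 16: neighbors [13, 12] already have colors [1, 3] ⇒ c(16) = 2.
  - Vertex 11: neighbors [15, 16, 10] already have colors [1, 2, 3] — all 3 colors blocked. Contradiction.
Every case ends in a contradiction, so G has no proper 3-coloring (χ ≥ 4).
The coloring below uses 4 colors, so χ(G) = 4.
A valid 4-coloring: color 1: [9, 11, 12, 13]; color 2: [8, 10, 14, 15]; color 3: [16, 17, 18]; color 4: [19].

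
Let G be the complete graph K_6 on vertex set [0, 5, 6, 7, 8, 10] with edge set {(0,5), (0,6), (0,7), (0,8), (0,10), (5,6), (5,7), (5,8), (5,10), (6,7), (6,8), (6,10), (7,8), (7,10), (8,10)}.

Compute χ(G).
Clique number ω(G) = 6 (lower bound: χ ≥ ω).
The clique on [0, 5, 6, 7, 8, 10] has size 6, forcing χ ≥ 6, and the coloring below uses 6 colors, so χ(G) = 6.
A valid 6-coloring: color 1: [8]; color 2: [0]; color 3: [5]; color 4: [7]; color 5: [6]; color 6: [10].

χ(G) = 6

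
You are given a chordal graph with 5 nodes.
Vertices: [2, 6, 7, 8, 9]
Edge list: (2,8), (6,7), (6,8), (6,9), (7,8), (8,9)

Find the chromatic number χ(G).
χ(G) = 3

Clique number ω(G) = 3 (lower bound: χ ≥ ω).
The clique on [6, 8, 9] has size 3, forcing χ ≥ 3, and the coloring below uses 3 colors, so χ(G) = 3.
A valid 3-coloring: color 1: [8]; color 2: [2, 6]; color 3: [7, 9].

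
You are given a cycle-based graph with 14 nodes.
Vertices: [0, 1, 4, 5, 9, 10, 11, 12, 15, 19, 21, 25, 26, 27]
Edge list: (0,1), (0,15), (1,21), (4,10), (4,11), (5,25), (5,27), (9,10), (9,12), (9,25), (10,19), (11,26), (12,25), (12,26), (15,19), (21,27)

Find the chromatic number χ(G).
χ(G) = 3

Clique number ω(G) = 3 (lower bound: χ ≥ ω).
The clique on [9, 12, 25] has size 3, forcing χ ≥ 3, and the coloring below uses 3 colors, so χ(G) = 3.
A valid 3-coloring: color 1: [1, 10, 11, 12, 15, 27]; color 2: [0, 4, 19, 21, 25, 26]; color 3: [5, 9].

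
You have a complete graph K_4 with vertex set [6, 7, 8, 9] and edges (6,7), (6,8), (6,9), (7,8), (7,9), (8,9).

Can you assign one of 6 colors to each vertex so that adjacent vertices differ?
A valid 6-coloring: color 1: [7]; color 2: [9]; color 3: [8]; color 4: [6].
(χ(G) = 4 ≤ 6.)

Yes, G is 6-colorable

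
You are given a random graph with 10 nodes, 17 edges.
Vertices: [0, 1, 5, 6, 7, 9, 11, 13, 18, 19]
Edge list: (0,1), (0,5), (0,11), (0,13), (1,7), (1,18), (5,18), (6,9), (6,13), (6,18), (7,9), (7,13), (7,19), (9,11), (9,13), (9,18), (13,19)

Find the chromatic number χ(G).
χ(G) = 3

Clique number ω(G) = 3 (lower bound: χ ≥ ω).
The clique on [6, 9, 18] has size 3, forcing χ ≥ 3, and the coloring below uses 3 colors, so χ(G) = 3.
A valid 3-coloring: color 1: [11, 13, 18]; color 2: [1, 5, 9, 19]; color 3: [0, 6, 7].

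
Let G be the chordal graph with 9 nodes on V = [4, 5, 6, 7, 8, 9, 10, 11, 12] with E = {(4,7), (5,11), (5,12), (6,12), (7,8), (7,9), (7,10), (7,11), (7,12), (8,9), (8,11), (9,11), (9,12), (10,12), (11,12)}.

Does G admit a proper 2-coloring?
The clique on vertices [7, 8, 9, 11] has size 4 > 2, so it alone needs 4 colors.

No, G is not 2-colorable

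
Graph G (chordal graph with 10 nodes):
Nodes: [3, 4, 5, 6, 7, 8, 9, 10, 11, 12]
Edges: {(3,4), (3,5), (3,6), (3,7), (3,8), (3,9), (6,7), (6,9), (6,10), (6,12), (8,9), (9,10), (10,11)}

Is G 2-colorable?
The clique on vertices [6, 9, 10] has size 3 > 2, so it alone needs 3 colors.

No, G is not 2-colorable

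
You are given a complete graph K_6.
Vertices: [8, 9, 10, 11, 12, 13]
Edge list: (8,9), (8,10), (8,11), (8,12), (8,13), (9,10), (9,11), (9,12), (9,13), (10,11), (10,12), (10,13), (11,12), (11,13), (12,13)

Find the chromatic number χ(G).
Clique number ω(G) = 6 (lower bound: χ ≥ ω).
The clique on [8, 9, 10, 11, 12, 13] has size 6, forcing χ ≥ 6, and the coloring below uses 6 colors, so χ(G) = 6.
A valid 6-coloring: color 1: [12]; color 2: [10]; color 3: [13]; color 4: [11]; color 5: [9]; color 6: [8].

χ(G) = 6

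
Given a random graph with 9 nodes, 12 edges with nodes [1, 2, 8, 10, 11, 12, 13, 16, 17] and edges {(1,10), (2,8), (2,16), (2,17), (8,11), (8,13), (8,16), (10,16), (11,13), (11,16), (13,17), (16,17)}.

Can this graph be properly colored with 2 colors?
The clique on vertices [8, 11, 16] has size 3 > 2, so it alone needs 3 colors.

No, G is not 2-colorable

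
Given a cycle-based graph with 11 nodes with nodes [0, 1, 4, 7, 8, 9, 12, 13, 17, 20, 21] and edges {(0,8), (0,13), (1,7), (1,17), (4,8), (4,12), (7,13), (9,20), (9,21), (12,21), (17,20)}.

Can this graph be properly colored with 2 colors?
Odd cycle [4, 8, 0, 13, 7, 1, 17, 20, 9, 21, 12] needs 3 colors (χ ≥ 3).
Hence χ(G) ≥ 3 > 2, so no proper 2-coloring exists.

No, G is not 2-colorable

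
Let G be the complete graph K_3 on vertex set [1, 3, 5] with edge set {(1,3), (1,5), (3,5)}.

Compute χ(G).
χ(G) = 3

Clique number ω(G) = 3 (lower bound: χ ≥ ω).
The clique on [1, 3, 5] has size 3, forcing χ ≥ 3, and the coloring below uses 3 colors, so χ(G) = 3.
A valid 3-coloring: color 1: [1]; color 2: [3]; color 3: [5].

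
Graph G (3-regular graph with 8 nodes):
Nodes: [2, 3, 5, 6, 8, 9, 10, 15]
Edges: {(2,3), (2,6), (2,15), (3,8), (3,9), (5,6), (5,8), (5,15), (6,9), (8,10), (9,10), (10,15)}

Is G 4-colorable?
Yes, G is 4-colorable

A valid 4-coloring: color 1: [3, 6, 10]; color 2: [8, 9, 15]; color 3: [2, 5].
(χ(G) = 3 ≤ 4.)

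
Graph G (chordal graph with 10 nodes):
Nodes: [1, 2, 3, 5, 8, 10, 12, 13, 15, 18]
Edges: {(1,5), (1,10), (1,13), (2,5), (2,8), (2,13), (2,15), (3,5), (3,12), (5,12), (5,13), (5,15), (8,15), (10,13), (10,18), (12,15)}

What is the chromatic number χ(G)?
χ(G) = 3

Clique number ω(G) = 3 (lower bound: χ ≥ ω).
The clique on [2, 8, 15] has size 3, forcing χ ≥ 3, and the coloring below uses 3 colors, so χ(G) = 3.
A valid 3-coloring: color 1: [5, 8, 10]; color 2: [3, 13, 15, 18]; color 3: [1, 2, 12].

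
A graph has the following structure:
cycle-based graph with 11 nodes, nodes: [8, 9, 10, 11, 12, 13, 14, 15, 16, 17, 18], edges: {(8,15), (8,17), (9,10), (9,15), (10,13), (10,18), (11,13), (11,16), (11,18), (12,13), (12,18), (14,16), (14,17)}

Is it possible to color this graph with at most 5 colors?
A valid 5-coloring: color 1: [8, 9, 13, 14, 18]; color 2: [10, 12, 15, 16, 17]; color 3: [11].
(χ(G) = 3 ≤ 5.)

Yes, G is 5-colorable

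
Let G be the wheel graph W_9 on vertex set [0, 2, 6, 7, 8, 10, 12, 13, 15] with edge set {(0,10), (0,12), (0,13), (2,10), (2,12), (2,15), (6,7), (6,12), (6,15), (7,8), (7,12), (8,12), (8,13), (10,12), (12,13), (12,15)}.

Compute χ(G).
χ(G) = 3

Clique number ω(G) = 3 (lower bound: χ ≥ ω).
The clique on [0, 10, 12] has size 3, forcing χ ≥ 3, and the coloring below uses 3 colors, so χ(G) = 3.
A valid 3-coloring: color 1: [12]; color 2: [0, 2, 6, 8]; color 3: [7, 10, 13, 15].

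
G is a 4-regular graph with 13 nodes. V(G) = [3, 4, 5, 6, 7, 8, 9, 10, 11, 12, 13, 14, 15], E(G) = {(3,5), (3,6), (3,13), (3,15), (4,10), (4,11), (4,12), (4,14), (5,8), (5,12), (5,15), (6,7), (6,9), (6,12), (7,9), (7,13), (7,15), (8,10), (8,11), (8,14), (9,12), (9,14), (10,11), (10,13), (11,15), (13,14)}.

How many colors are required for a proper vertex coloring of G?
Clique number ω(G) = 3 (lower bound: χ ≥ ω).
The clique on [3, 5, 15] has size 3, forcing χ ≥ 3, and the coloring below uses 3 colors, so χ(G) = 3.
A valid 3-coloring: color 1: [3, 7, 10, 12, 14]; color 2: [4, 8, 9, 13, 15]; color 3: [5, 6, 11].

χ(G) = 3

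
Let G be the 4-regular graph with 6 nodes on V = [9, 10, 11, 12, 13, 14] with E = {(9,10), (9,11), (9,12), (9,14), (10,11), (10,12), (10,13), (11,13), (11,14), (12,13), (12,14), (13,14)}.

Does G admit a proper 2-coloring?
No, G is not 2-colorable

The clique on vertices [9, 10, 11] has size 3 > 2, so it alone needs 3 colors.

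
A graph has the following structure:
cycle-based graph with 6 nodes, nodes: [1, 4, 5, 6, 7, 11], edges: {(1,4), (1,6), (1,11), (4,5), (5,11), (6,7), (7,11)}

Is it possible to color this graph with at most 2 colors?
A valid 2-coloring: color 1: [4, 6, 11]; color 2: [1, 5, 7].
(χ(G) = 2 ≤ 2.)

Yes, G is 2-colorable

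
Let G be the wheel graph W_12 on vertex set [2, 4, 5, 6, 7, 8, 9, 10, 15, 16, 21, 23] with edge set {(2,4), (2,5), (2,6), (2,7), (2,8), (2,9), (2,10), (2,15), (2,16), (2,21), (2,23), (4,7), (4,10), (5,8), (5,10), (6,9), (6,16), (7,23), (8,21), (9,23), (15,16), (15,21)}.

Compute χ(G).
Clique number ω(G) = 3 (lower bound: χ ≥ ω).
Odd cycle [5, 8, 21, 15, 16, 6, 9, 23, 7, 4, 10] needs 3 colors (χ ≥ 3).
Vertex 2 is adjacent to every vertex of [4, 5, 6, 7, 8, 9, 10, 15, 16, 21, 23], which already need 3 colors among themselves, so 2 needs a new color (χ ≥ 4).
The coloring below uses 4 colors, so χ(G) = 4.
A valid 4-coloring: color 1: [2]; color 2: [4, 5, 9, 16, 21]; color 3: [6, 8, 10, 15, 23]; color 4: [7].

χ(G) = 4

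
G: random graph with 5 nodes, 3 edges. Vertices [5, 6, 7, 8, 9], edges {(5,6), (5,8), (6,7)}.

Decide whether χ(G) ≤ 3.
A valid 3-coloring: color 1: [5, 7, 9]; color 2: [6, 8].
(χ(G) = 2 ≤ 3.)

Yes, G is 3-colorable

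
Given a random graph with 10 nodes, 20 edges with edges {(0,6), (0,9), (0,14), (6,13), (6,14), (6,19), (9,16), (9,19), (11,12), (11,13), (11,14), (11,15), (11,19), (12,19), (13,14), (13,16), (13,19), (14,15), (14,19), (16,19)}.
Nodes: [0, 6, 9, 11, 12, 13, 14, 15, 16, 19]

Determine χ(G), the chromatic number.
Clique number ω(G) = 4 (lower bound: χ ≥ ω).
The clique on [11, 13, 14, 19] has size 4, forcing χ ≥ 4, and the coloring below uses 4 colors, so χ(G) = 4.
A valid 4-coloring: color 1: [0, 15, 19]; color 2: [12, 14, 16]; color 3: [9, 13]; color 4: [6, 11].

χ(G) = 4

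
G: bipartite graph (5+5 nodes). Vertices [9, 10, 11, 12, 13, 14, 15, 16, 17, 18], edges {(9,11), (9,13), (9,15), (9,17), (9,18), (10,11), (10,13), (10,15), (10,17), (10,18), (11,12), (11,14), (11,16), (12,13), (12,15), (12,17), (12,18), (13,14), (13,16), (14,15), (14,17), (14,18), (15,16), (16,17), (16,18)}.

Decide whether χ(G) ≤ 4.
A valid 4-coloring: color 1: [11, 13, 15, 17, 18]; color 2: [9, 10, 12, 14, 16].
(χ(G) = 2 ≤ 4.)

Yes, G is 4-colorable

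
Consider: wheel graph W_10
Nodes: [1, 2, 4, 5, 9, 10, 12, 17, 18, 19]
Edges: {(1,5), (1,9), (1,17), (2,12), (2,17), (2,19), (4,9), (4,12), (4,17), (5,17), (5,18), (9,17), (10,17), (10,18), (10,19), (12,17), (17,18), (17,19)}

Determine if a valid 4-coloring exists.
A valid 4-coloring: color 1: [17]; color 2: [1, 12, 18, 19]; color 3: [2, 4, 5, 10]; color 4: [9].
(χ(G) = 4 ≤ 4.)

Yes, G is 4-colorable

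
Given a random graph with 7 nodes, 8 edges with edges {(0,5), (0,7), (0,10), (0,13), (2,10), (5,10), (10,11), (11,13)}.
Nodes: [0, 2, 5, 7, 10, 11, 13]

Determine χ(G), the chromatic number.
χ(G) = 3

Clique number ω(G) = 3 (lower bound: χ ≥ ω).
The clique on [0, 5, 10] has size 3, forcing χ ≥ 3, and the coloring below uses 3 colors, so χ(G) = 3.
A valid 3-coloring: color 1: [0, 2, 11]; color 2: [7, 10, 13]; color 3: [5].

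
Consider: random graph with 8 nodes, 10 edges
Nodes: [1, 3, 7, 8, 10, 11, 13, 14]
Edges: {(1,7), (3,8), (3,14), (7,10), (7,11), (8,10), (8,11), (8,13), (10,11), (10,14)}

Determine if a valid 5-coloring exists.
A valid 5-coloring: color 1: [1, 3, 10, 13]; color 2: [7, 8, 14]; color 3: [11].
(χ(G) = 3 ≤ 5.)

Yes, G is 5-colorable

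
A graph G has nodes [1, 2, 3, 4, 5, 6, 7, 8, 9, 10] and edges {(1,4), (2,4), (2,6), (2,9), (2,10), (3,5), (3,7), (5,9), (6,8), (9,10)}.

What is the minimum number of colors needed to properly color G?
χ(G) = 3

Clique number ω(G) = 3 (lower bound: χ ≥ ω).
The clique on [2, 9, 10] has size 3, forcing χ ≥ 3, and the coloring below uses 3 colors, so χ(G) = 3.
A valid 3-coloring: color 1: [1, 2, 5, 7, 8]; color 2: [3, 4, 6, 9]; color 3: [10].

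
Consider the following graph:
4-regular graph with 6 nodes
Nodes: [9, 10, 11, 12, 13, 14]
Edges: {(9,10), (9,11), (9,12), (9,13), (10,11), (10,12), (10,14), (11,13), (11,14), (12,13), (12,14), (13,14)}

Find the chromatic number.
χ(G) = 3

Clique number ω(G) = 3 (lower bound: χ ≥ ω).
The clique on [9, 10, 11] has size 3, forcing χ ≥ 3, and the coloring below uses 3 colors, so χ(G) = 3.
A valid 3-coloring: color 1: [10, 13]; color 2: [11, 12]; color 3: [9, 14].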